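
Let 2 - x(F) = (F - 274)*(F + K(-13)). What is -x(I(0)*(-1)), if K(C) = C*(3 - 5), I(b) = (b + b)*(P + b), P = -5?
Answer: -7126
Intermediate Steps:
I(b) = 2*b*(-5 + b) (I(b) = (b + b)*(-5 + b) = (2*b)*(-5 + b) = 2*b*(-5 + b))
K(C) = -2*C (K(C) = C*(-2) = -2*C)
x(F) = 2 - (-274 + F)*(26 + F) (x(F) = 2 - (F - 274)*(F - 2*(-13)) = 2 - (-274 + F)*(F + 26) = 2 - (-274 + F)*(26 + F))
-x(I(0)*(-1)) = -(7126 - ((2*0*(-5 + 0))*(-1))² + 248*((2*0*(-5 + 0))*(-1))) = -(7126 - ((2*0*(-5))*(-1))² + 248*((2*0*(-5))*(-1))) = -(7126 - (0*(-1))² + 248*(0*(-1))) = -(7126 - 1*0² + 248*0) = -(7126 - 1*0 + 0) = -(7126 + 0 + 0) = -1*7126 = -7126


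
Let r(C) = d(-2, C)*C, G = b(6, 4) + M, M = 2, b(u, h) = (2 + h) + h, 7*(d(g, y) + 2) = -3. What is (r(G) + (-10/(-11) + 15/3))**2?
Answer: 3200521/5929 ≈ 539.81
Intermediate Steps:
d(g, y) = -17/7 (d(g, y) = -2 + (1/7)*(-3) = -2 - 3/7 = -17/7)
b(u, h) = 2 + 2*h
G = 12 (G = (2 + 2*4) + 2 = (2 + 8) + 2 = 10 + 2 = 12)
r(C) = -17*C/7
(r(G) + (-10/(-11) + 15/3))**2 = (-17/7*12 + (-10/(-11) + 15/3))**2 = (-204/7 + (-10*(-1/11) + 15*(1/3)))**2 = (-204/7 + (10/11 + 5))**2 = (-204/7 + 65/11)**2 = (-1789/77)**2 = 3200521/5929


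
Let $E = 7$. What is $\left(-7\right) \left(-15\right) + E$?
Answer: $112$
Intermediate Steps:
$\left(-7\right) \left(-15\right) + E = \left(-7\right) \left(-15\right) + 7 = 105 + 7 = 112$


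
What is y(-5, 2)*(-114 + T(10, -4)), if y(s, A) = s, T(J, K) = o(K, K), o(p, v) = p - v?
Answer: 570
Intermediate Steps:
T(J, K) = 0 (T(J, K) = K - K = 0)
y(-5, 2)*(-114 + T(10, -4)) = -5*(-114 + 0) = -5*(-114) = 570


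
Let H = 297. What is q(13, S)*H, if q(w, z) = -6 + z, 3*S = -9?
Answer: -2673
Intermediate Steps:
S = -3 (S = (⅓)*(-9) = -3)
q(13, S)*H = (-6 - 3)*297 = -9*297 = -2673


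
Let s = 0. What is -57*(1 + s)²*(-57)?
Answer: 3249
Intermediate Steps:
-57*(1 + s)²*(-57) = -57*(1 + 0)²*(-57) = -57*1²*(-57) = -57*1*(-57) = -57*(-57) = 3249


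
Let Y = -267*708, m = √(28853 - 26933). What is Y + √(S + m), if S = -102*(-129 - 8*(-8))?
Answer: -189036 + √(6630 + 8*√30) ≈ -1.8895e+5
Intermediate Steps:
m = 8*√30 (m = √1920 = 8*√30 ≈ 43.818)
Y = -189036
S = 6630 (S = -102*(-129 + 64) = -102*(-65) = 6630)
Y + √(S + m) = -189036 + √(6630 + 8*√30)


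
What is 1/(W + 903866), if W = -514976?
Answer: 1/388890 ≈ 2.5714e-6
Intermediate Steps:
1/(W + 903866) = 1/(-514976 + 903866) = 1/388890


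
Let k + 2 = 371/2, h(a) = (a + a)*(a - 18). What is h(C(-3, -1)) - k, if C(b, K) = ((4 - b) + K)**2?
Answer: 2225/2 ≈ 1112.5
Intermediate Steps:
C(b, K) = (4 + K - b)**2
h(a) = 2*a*(-18 + a) (h(a) = (2*a)*(-18 + a) = 2*a*(-18 + a))
k = 367/2 (k = -2 + 371/2 = 367/2 ≈ 183.50)
h(C(-3, -1)) - k = 2*(4 - 1 - 1*(-3))**2*(-18 + (4 - 1 - 1*(-3))**2) - 1*367/2 = 2*(4 - 1 + 3)**2*(-18 + (4 - 1 + 3)**2) - 367/2 = 2*6**2*(-18 + 6**2) - 367/2 = 2*36*(-18 + 36) - 367/2 = 2*36*18 - 367/2 = 1296 - 367/2 = 2225/2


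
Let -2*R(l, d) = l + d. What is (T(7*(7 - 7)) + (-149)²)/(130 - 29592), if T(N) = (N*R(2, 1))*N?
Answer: -22201/29462 ≈ -0.75355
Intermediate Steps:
R(l, d) = -d/2 - l/2 (R(l, d) = -(l + d)/2 = -(d + l)/2 = -d/2 - l/2)
T(N) = -3*N²/2 (T(N) = (N*(-½*1 - ½*2))*N = (N*(-½ - 1))*N = (N*(-3/2))*N = (-3*N/2)*N = -3*N²/2)
(T(7*(7 - 7)) + (-149)²)/(130 - 29592) = (-3*49*(7 - 7)²/2 + (-149)²)/(130 - 29592) = (-3*(7*0)²/2 + 22201)/(-29462) = (-3/2*0² + 22201)*(-1/29462) = (-3/2*0 + 22201)*(-1/29462) = (0 + 22201)*(-1/29462) = 22201*(-1/29462) = -22201/29462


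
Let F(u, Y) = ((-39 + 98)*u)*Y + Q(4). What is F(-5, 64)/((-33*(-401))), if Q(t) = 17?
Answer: -18863/13233 ≈ -1.4255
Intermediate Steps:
F(u, Y) = 17 + 59*Y*u (F(u, Y) = ((-39 + 98)*u)*Y + 17 = (59*u)*Y + 17 = 59*Y*u + 17 = 17 + 59*Y*u)
F(-5, 64)/((-33*(-401))) = (17 + 59*64*(-5))/((-33*(-401))) = (17 - 18880)/13233 = -18863*1/13233 = -18863/13233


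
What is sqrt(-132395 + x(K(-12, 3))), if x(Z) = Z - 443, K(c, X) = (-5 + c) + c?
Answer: 3*I*sqrt(14763) ≈ 364.51*I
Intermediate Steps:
K(c, X) = -5 + 2*c
x(Z) = -443 + Z
sqrt(-132395 + x(K(-12, 3))) = sqrt(-132395 + (-443 + (-5 + 2*(-12)))) = sqrt(-132395 + (-443 + (-5 - 24))) = sqrt(-132395 + (-443 - 29)) = sqrt(-132395 - 472) = sqrt(-132867) = 3*I*sqrt(14763)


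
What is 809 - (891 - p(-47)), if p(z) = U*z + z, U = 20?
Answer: -1069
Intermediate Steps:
p(z) = 21*z (p(z) = 20*z + z = 21*z)
809 - (891 - p(-47)) = 809 - (891 - 21*(-47)) = 809 - (891 - 1*(-987)) = 809 - (891 + 987) = 809 - 1*1878 = 809 - 1878 = -1069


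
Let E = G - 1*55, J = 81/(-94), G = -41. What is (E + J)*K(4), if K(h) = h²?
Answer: -72840/47 ≈ -1549.8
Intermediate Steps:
J = -81/94 (J = 81*(-1/94) = -81/94 ≈ -0.86170)
E = -96 (E = -41 - 1*55 = -41 - 55 = -96)
(E + J)*K(4) = (-96 - 81/94)*4² = -9105/94*16 = -72840/47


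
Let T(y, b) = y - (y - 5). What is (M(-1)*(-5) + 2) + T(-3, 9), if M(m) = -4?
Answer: 27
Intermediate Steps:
T(y, b) = 5 (T(y, b) = y - (-5 + y) = y + (5 - y) = 5)
(M(-1)*(-5) + 2) + T(-3, 9) = (-4*(-5) + 2) + 5 = (20 + 2) + 5 = 22 + 5 = 27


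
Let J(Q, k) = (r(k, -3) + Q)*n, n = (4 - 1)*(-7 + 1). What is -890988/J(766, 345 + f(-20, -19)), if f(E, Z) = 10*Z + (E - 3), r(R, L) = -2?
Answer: 74249/1146 ≈ 64.790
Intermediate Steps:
f(E, Z) = -3 + E + 10*Z (f(E, Z) = 10*Z + (-3 + E) = -3 + E + 10*Z)
n = -18 (n = 3*(-6) = -18)
J(Q, k) = 36 - 18*Q (J(Q, k) = (-2 + Q)*(-18) = 36 - 18*Q)
-890988/J(766, 345 + f(-20, -19)) = -890988/(36 - 18*766) = -890988/(36 - 13788) = -890988/(-13752) = -890988*(-1/13752) = 74249/1146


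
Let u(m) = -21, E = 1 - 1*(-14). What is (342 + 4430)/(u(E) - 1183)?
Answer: -1193/301 ≈ -3.9635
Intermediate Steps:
E = 15 (E = 1 + 14 = 15)
(342 + 4430)/(u(E) - 1183) = (342 + 4430)/(-21 - 1183) = 4772/(-1204) = 4772*(-1/1204) = -1193/301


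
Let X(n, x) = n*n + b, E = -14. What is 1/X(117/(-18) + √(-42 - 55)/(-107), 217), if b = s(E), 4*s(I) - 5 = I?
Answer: -11449*I/(-457863*I + 1391*√97) ≈ 0.024983 - 0.00074752*I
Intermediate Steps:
s(I) = 5/4 + I/4
b = -9/4 (b = 5/4 + (¼)*(-14) = 5/4 - 7/2 = -9/4 ≈ -2.2500)
X(n, x) = -9/4 + n² (X(n, x) = n*n - 9/4 = n² - 9/4 = -9/4 + n²)
1/X(117/(-18) + √(-42 - 55)/(-107), 217) = 1/(-9/4 + (117/(-18) + √(-42 - 55)/(-107))²) = 1/(-9/4 + (117*(-1/18) + √(-97)*(-1/107))²) = 1/(-9/4 + (-13/2 + (I*√97)*(-1/107))²) = 1/(-9/4 + (-13/2 - I*√97/107)²)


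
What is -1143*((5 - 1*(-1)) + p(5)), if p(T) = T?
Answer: -12573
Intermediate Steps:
-1143*((5 - 1*(-1)) + p(5)) = -1143*((5 - 1*(-1)) + 5) = -1143*((5 + 1) + 5) = -1143*(6 + 5) = -1143*11 = -12573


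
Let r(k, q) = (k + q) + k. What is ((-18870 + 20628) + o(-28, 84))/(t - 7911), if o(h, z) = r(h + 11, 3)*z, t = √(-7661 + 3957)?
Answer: 6692706/62587625 + 1692*I*√926/62587625 ≈ 0.10693 + 0.00082265*I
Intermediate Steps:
r(k, q) = q + 2*k
t = 2*I*√926 (t = √(-3704) = 2*I*√926 ≈ 60.86*I)
o(h, z) = z*(25 + 2*h) (o(h, z) = (3 + 2*(h + 11))*z = (3 + 2*(11 + h))*z = (3 + (22 + 2*h))*z = (25 + 2*h)*z = z*(25 + 2*h))
((-18870 + 20628) + o(-28, 84))/(t - 7911) = ((-18870 + 20628) + 84*(25 + 2*(-28)))/(2*I*√926 - 7911) = (1758 + 84*(25 - 56))/(-7911 + 2*I*√926) = (1758 + 84*(-31))/(-7911 + 2*I*√926) = (1758 - 2604)/(-7911 + 2*I*√926) = -846/(-7911 + 2*I*√926)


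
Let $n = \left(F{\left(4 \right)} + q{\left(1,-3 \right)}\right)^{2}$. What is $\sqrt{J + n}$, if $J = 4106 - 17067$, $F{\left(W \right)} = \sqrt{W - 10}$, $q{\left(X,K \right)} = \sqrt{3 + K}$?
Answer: $i \sqrt{12967} \approx 113.87 i$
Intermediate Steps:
$F{\left(W \right)} = \sqrt{-10 + W}$
$J = -12961$ ($J = 4106 - 17067 = -12961$)
$n = -6$ ($n = \left(\sqrt{-10 + 4} + \sqrt{3 - 3}\right)^{2} = \left(\sqrt{-6} + \sqrt{0}\right)^{2} = \left(i \sqrt{6} + 0\right)^{2} = \left(i \sqrt{6}\right)^{2} = -6$)
$\sqrt{J + n} = \sqrt{-12961 - 6} = \sqrt{-12967} = i \sqrt{12967}$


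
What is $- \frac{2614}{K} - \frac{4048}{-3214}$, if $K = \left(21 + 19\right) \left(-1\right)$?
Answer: $\frac{2140829}{32140} \approx 66.609$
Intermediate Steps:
$K = -40$ ($K = 40 \left(-1\right) = -40$)
$- \frac{2614}{K} - \frac{4048}{-3214} = - \frac{2614}{-40} - \frac{4048}{-3214} = \left(-2614\right) \left(- \frac{1}{40}\right) - - \frac{2024}{1607} = \frac{1307}{20} + \frac{2024}{1607} = \frac{2140829}{32140}$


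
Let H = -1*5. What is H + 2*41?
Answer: 77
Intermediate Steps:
H = -5
H + 2*41 = -5 + 2*41 = -5 + 82 = 77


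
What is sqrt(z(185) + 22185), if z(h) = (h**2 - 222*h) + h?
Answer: 15*sqrt(69) ≈ 124.60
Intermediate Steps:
z(h) = h**2 - 221*h
sqrt(z(185) + 22185) = sqrt(185*(-221 + 185) + 22185) = sqrt(185*(-36) + 22185) = sqrt(-6660 + 22185) = sqrt(15525) = 15*sqrt(69)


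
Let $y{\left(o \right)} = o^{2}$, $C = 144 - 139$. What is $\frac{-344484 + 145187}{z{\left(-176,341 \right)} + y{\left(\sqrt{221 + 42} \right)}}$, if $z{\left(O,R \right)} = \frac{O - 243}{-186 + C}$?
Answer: $- \frac{36072757}{48022} \approx -751.17$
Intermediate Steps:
$C = 5$
$z{\left(O,R \right)} = \frac{243}{181} - \frac{O}{181}$ ($z{\left(O,R \right)} = \frac{O - 243}{-186 + 5} = \frac{-243 + O}{-181} = \left(-243 + O\right) \left(- \frac{1}{181}\right) = \frac{243}{181} - \frac{O}{181}$)
$\frac{-344484 + 145187}{z{\left(-176,341 \right)} + y{\left(\sqrt{221 + 42} \right)}} = \frac{-344484 + 145187}{\left(\frac{243}{181} - - \frac{176}{181}\right) + \left(\sqrt{221 + 42}\right)^{2}} = - \frac{199297}{\left(\frac{243}{181} + \frac{176}{181}\right) + \left(\sqrt{263}\right)^{2}} = - \frac{199297}{\frac{419}{181} + 263} = - \frac{199297}{\frac{48022}{181}} = \left(-199297\right) \frac{181}{48022} = - \frac{36072757}{48022}$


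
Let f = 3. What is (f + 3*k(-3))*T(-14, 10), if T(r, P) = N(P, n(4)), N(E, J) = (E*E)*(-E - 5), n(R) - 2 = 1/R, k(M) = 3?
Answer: -18000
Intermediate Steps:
n(R) = 2 + 1/R
N(E, J) = E²*(-5 - E)
T(r, P) = P²*(-5 - P)
(f + 3*k(-3))*T(-14, 10) = (3 + 3*3)*(10²*(-5 - 1*10)) = (3 + 9)*(100*(-5 - 10)) = 12*(100*(-15)) = 12*(-1500) = -18000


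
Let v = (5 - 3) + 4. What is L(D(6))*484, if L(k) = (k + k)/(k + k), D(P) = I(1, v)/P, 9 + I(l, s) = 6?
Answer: 484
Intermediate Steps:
v = 6 (v = 2 + 4 = 6)
I(l, s) = -3 (I(l, s) = -9 + 6 = -3)
D(P) = -3/P
L(k) = 1 (L(k) = (2*k)/((2*k)) = (2*k)*(1/(2*k)) = 1)
L(D(6))*484 = 1*484 = 484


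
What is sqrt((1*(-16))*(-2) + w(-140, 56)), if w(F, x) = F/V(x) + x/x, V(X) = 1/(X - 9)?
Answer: I*sqrt(6547) ≈ 80.914*I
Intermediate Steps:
V(X) = 1/(-9 + X)
w(F, x) = 1 + F*(-9 + x) (w(F, x) = F/(1/(-9 + x)) + x/x = F*(-9 + x) + 1 = 1 + F*(-9 + x))
sqrt((1*(-16))*(-2) + w(-140, 56)) = sqrt((1*(-16))*(-2) + (1 - 140*(-9 + 56))) = sqrt(-16*(-2) + (1 - 140*47)) = sqrt(32 + (1 - 6580)) = sqrt(32 - 6579) = sqrt(-6547) = I*sqrt(6547)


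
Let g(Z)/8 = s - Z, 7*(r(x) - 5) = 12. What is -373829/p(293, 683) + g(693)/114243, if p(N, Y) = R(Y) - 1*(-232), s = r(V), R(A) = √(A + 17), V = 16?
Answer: -5779897690958/3540276327 + 1869145*√7/26562 ≈ -1446.4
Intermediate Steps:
r(x) = 47/7 (r(x) = 5 + (⅐)*12 = 5 + 12/7 = 47/7)
R(A) = √(17 + A)
s = 47/7 ≈ 6.7143
g(Z) = 376/7 - 8*Z (g(Z) = 8*(47/7 - Z) = 376/7 - 8*Z)
p(N, Y) = 232 + √(17 + Y) (p(N, Y) = √(17 + Y) - 1*(-232) = √(17 + Y) + 232 = 232 + √(17 + Y))
-373829/p(293, 683) + g(693)/114243 = -373829/(232 + √(17 + 683)) + (376/7 - 8*693)/114243 = -373829/(232 + √700) + (376/7 - 5544)*(1/114243) = -373829/(232 + 10*√7) - 38432/7*1/114243 = -373829/(232 + 10*√7) - 38432/799701 = -38432/799701 - 373829/(232 + 10*√7)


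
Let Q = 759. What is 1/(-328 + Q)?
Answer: 1/431 ≈ 0.0023202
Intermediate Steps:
1/(-328 + Q) = 1/(-328 + 759) = 1/431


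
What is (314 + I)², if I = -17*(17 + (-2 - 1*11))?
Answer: 60516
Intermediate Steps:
I = -68 (I = -17*(17 + (-2 - 11)) = -17*(17 - 13) = -17*4 = -68)
(314 + I)² = (314 - 68)² = 246² = 60516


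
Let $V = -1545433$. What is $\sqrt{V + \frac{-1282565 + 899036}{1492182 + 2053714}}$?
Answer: $\frac{i \sqrt{4857828831742601578}}{1772948} \approx 1243.2 i$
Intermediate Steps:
$\sqrt{V + \frac{-1282565 + 899036}{1492182 + 2053714}} = \sqrt{-1545433 + \frac{-1282565 + 899036}{1492182 + 2053714}} = \sqrt{-1545433 - \frac{383529}{3545896}} = \sqrt{- \frac{5479945076497}{3545896}} = \frac{i \sqrt{4857828831742601578}}{1772948}$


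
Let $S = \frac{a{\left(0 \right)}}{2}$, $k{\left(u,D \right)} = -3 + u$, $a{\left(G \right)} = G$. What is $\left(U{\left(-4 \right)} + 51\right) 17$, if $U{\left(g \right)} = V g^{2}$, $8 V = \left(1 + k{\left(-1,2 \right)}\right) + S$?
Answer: $765$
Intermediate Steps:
$S = 0$ ($S = \frac{0}{2} = 0 \cdot \frac{1}{2} = 0$)
$V = - \frac{3}{8}$ ($V = \frac{\left(1 - 4\right) + 0}{8} = \frac{-3 + 0}{8} = \frac{1}{8} \left(-3\right) = - \frac{3}{8} \approx -0.375$)
$U{\left(g \right)} = - \frac{3 g^{2}}{8}$
$\left(U{\left(-4 \right)} + 51\right) 17 = \left(- \frac{3 \left(-4\right)^{2}}{8} + 51\right) 17 = \left(\left(- \frac{3}{8}\right) 16 + 51\right) 17 = \left(-6 + 51\right) 17 = 45 \cdot 17 = 765$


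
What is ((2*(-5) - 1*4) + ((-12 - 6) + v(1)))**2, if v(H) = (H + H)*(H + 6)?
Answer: 324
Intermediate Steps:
v(H) = 2*H*(6 + H) (v(H) = (2*H)*(6 + H) = 2*H*(6 + H))
((2*(-5) - 1*4) + ((-12 - 6) + v(1)))**2 = ((2*(-5) - 1*4) + ((-12 - 6) + 2*1*(6 + 1)))**2 = ((-10 - 4) + (-18 + 2*1*7))**2 = (-14 + (-18 + 14))**2 = (-14 - 4)**2 = (-18)**2 = 324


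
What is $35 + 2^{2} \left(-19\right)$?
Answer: $-41$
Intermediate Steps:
$35 + 2^{2} \left(-19\right) = 35 + 4 \left(-19\right) = 35 - 76 = -41$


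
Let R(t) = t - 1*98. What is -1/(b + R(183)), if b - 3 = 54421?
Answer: -1/54509 ≈ -1.8346e-5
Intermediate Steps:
R(t) = -98 + t (R(t) = t - 98 = -98 + t)
b = 54424 (b = 3 + 54421 = 54424)
-1/(b + R(183)) = -1/(54424 + (-98 + 183)) = -1/(54424 + 85) = -1/54509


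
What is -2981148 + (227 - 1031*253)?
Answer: -3241764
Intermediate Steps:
-2981148 + (227 - 1031*253) = -2981148 + (227 - 260843) = -2981148 - 260616 = -3241764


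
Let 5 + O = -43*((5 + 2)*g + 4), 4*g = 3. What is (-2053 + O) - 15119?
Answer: -70299/4 ≈ -17575.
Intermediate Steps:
g = ¾ (g = (¼)*3 = ¾ ≈ 0.75000)
O = -1611/4 (O = -5 - 43*((5 + 2)*(¾) + 4) = -5 - 43*(7*(¾) + 4) = -5 - 43*(21/4 + 4) = -5 - 43*37/4 = -5 - 1591/4 = -1611/4 ≈ -402.75)
(-2053 + O) - 15119 = (-2053 - 1611/4) - 15119 = -9823/4 - 15119 = -70299/4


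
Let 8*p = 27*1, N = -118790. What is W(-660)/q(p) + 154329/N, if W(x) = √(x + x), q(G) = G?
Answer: -22047/16970 + 16*I*√330/27 ≈ -1.2992 + 10.765*I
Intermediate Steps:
p = 27/8 (p = (27*1)/8 = (⅛)*27 = 27/8 ≈ 3.3750)
W(x) = √2*√x (W(x) = √(2*x) = √2*√x)
W(-660)/q(p) + 154329/N = (√2*√(-660))/(27/8) + 154329/(-118790) = (√2*(2*I*√165))*(8/27) + 154329*(-1/118790) = (2*I*√330)*(8/27) - 22047/16970 = 16*I*√330/27 - 22047/16970 = -22047/16970 + 16*I*√330/27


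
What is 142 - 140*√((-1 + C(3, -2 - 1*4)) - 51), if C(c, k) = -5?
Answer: 142 - 140*I*√57 ≈ 142.0 - 1057.0*I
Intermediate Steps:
142 - 140*√((-1 + C(3, -2 - 1*4)) - 51) = 142 - 140*√((-1 - 5) - 51) = 142 - 140*√(-6 - 51) = 142 - 140*I*√57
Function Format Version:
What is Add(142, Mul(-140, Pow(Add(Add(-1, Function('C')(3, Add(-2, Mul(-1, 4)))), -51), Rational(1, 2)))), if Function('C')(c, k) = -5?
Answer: Add(142, Mul(-140, I, Pow(57, Rational(1, 2)))) ≈ Add(142.00, Mul(-1057.0, I))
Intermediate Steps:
Add(142, Mul(-140, Pow(Add(Add(-1, Function('C')(3, Add(-2, Mul(-1, 4)))), -51), Rational(1, 2)))) = Add(142, Mul(-140, Pow(Add(Add(-1, -5), -51), Rational(1, 2)))) = Add(142, Mul(-140, Pow(Add(-6, -51), Rational(1, 2)))) = Add(142, Mul(-140, Pow(-57, Rational(1, 2)))) = Add(142, Mul(-140, Mul(I, Pow(57, Rational(1, 2))))) = Add(142, Mul(-140, I, Pow(57, Rational(1, 2))))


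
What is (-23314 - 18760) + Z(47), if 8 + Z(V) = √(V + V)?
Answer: -42082 + √94 ≈ -42072.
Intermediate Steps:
Z(V) = -8 + √2*√V (Z(V) = -8 + √(V + V) = -8 + √(2*V) = -8 + √2*√V)
(-23314 - 18760) + Z(47) = (-23314 - 18760) + (-8 + √2*√47) = -42074 + (-8 + √94) = -42082 + √94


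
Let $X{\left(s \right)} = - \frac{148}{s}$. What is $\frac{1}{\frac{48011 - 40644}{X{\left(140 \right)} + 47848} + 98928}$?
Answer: $\frac{1674643}{165669340549} \approx 1.0108 \cdot 10^{-5}$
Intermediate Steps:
$\frac{1}{\frac{48011 - 40644}{X{\left(140 \right)} + 47848} + 98928} = \frac{1}{\frac{48011 - 40644}{- \frac{148}{140} + 47848} + 98928} = \frac{1}{\frac{7367}{\left(-148\right) \frac{1}{140} + 47848} + 98928} = \frac{1}{\frac{7367}{- \frac{37}{35} + 47848} + 98928} = \frac{1}{\frac{7367}{\frac{1674643}{35}} + 98928} = \frac{1}{7367 \cdot \frac{35}{1674643} + 98928} = \frac{1}{\frac{257845}{1674643} + 98928} = \frac{1}{\frac{165669340549}{1674643}} = \frac{1674643}{165669340549}$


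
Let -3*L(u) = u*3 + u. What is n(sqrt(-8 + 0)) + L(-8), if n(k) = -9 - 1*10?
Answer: -25/3 ≈ -8.3333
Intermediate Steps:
n(k) = -19 (n(k) = -9 - 10 = -19)
L(u) = -4*u/3 (L(u) = -(u*3 + u)/3 = -(3*u + u)/3 = -4*u/3)
n(sqrt(-8 + 0)) + L(-8) = -19 - 4/3*(-8) = -19 + 32/3 = -25/3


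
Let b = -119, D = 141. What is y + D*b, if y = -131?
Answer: -16910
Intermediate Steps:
y + D*b = -131 + 141*(-119) = -131 - 16779 = -16910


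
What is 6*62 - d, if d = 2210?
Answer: -1838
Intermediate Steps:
6*62 - d = 6*62 - 1*2210 = 372 - 2210 = -1838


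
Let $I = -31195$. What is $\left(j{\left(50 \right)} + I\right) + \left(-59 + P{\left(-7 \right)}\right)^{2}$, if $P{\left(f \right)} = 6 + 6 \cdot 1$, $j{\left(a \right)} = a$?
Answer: $-28936$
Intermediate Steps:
$P{\left(f \right)} = 12$ ($P{\left(f \right)} = 6 + 6 = 12$)
$\left(j{\left(50 \right)} + I\right) + \left(-59 + P{\left(-7 \right)}\right)^{2} = \left(50 - 31195\right) + \left(-59 + 12\right)^{2} = -31145 + \left(-47\right)^{2} = -31145 + 2209 = -28936$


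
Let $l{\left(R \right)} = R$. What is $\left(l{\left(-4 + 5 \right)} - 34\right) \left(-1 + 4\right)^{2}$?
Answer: $-297$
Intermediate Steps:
$\left(l{\left(-4 + 5 \right)} - 34\right) \left(-1 + 4\right)^{2} = \left(\left(-4 + 5\right) - 34\right) \left(-1 + 4\right)^{2} = \left(1 - 34\right) 3^{2} = \left(-33\right) 9 = -297$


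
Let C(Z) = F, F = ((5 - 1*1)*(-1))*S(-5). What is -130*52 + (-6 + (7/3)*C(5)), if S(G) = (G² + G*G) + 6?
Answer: -21866/3 ≈ -7288.7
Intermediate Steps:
S(G) = 6 + 2*G² (S(G) = (G² + G²) + 6 = 2*G² + 6 = 6 + 2*G²)
F = -224 (F = ((5 - 1*1)*(-1))*(6 + 2*(-5)²) = ((5 - 1)*(-1))*(6 + 2*25) = (4*(-1))*(6 + 50) = -4*56 = -224)
C(Z) = -224
-130*52 + (-6 + (7/3)*C(5)) = -130*52 + (-6 + (7/3)*(-224)) = -6760 + (-6 + (7*(⅓))*(-224)) = -6760 + (-6 + (7/3)*(-224)) = -6760 + (-6 - 1568/3) = -6760 - 1586/3 = -21866/3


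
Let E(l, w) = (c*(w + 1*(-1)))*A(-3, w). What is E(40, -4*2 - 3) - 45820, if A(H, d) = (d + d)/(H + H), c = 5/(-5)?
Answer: -45776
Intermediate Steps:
c = -1 (c = 5*(-1/5) = -1)
A(H, d) = d/H (A(H, d) = (2*d)/((2*H)) = (2*d)*(1/(2*H)) = d/H)
E(l, w) = -w*(1 - w)/3 (E(l, w) = (-(w + 1*(-1)))*(w/(-3)) = (-(w - 1))*(w*(-1/3)) = (-(-1 + w))*(-w/3) = (1 - w)*(-w/3) = -w*(1 - w)/3)
E(40, -4*2 - 3) - 45820 = (-4*2 - 3)*(-1 + (-4*2 - 3))/3 - 45820 = (-8 - 3)*(-1 + (-8 - 3))/3 - 45820 = (1/3)*(-11)*(-1 - 11) - 45820 = (1/3)*(-11)*(-12) - 45820 = 44 - 45820 = -45776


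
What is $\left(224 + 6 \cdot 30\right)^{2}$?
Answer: $163216$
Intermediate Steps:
$\left(224 + 6 \cdot 30\right)^{2} = \left(224 + 180\right)^{2} = 404^{2} = 163216$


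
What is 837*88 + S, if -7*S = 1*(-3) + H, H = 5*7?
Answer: 515560/7 ≈ 73651.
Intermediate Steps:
H = 35
S = -32/7 (S = -(1*(-3) + 35)/7 = -(-3 + 35)/7 = -⅐*32 = -32/7 ≈ -4.5714)
837*88 + S = 837*88 - 32/7 = 73656 - 32/7 = 515560/7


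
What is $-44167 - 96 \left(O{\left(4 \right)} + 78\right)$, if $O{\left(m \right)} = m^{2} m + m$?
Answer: $-58183$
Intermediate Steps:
$O{\left(m \right)} = m + m^{3}$ ($O{\left(m \right)} = m^{3} + m = m + m^{3}$)
$-44167 - 96 \left(O{\left(4 \right)} + 78\right) = -44167 - 96 \left(\left(4 + 4^{3}\right) + 78\right) = -44167 - 96 \left(\left(4 + 64\right) + 78\right) = -44167 - 96 \left(68 + 78\right) = -44167 - 14016 = -58183$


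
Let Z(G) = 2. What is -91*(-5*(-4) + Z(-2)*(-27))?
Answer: 3094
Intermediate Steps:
-91*(-5*(-4) + Z(-2)*(-27)) = -91*(-5*(-4) + 2*(-27)) = -91*(20 - 54) = -91*(-34) = 3094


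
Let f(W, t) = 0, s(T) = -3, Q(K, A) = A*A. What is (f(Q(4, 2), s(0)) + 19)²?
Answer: 361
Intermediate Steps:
Q(K, A) = A²
(f(Q(4, 2), s(0)) + 19)² = (0 + 19)² = 19² = 361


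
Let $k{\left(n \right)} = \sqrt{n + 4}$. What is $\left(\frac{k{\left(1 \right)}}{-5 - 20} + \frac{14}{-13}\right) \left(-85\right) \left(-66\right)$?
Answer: $- \frac{78540}{13} - \frac{1122 \sqrt{5}}{5} \approx -6543.3$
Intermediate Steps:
$k{\left(n \right)} = \sqrt{4 + n}$
$\left(\frac{k{\left(1 \right)}}{-5 - 20} + \frac{14}{-13}\right) \left(-85\right) \left(-66\right) = \left(\frac{\sqrt{4 + 1}}{-5 - 20} + \frac{14}{-13}\right) \left(-85\right) \left(-66\right) = \left(\frac{\sqrt{5}}{-5 - 20} + 14 \left(- \frac{1}{13}\right)\right) \left(-85\right) \left(-66\right) = \left(\frac{\sqrt{5}}{-25} - \frac{14}{13}\right) \left(-85\right) \left(-66\right) = \left(\sqrt{5} \left(- \frac{1}{25}\right) - \frac{14}{13}\right) \left(-85\right) \left(-66\right) = \left(- \frac{\sqrt{5}}{25} - \frac{14}{13}\right) \left(-85\right) \left(-66\right) = \left(- \frac{14}{13} - \frac{\sqrt{5}}{25}\right) \left(-85\right) \left(-66\right) = \left(\frac{1190}{13} + \frac{17 \sqrt{5}}{5}\right) \left(-66\right) = - \frac{78540}{13} - \frac{1122 \sqrt{5}}{5}$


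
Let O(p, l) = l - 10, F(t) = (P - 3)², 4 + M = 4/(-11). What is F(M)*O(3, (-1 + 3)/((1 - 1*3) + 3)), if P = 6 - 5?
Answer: -32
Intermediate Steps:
P = 1
M = -48/11 (M = -4 + 4/(-11) = -4 + 4*(-1/11) = -4 - 4/11 = -48/11 ≈ -4.3636)
F(t) = 4 (F(t) = (1 - 3)² = (-2)² = 4)
O(p, l) = -10 + l
F(M)*O(3, (-1 + 3)/((1 - 1*3) + 3)) = 4*(-10 + (-1 + 3)/((1 - 1*3) + 3)) = 4*(-10 + 2/((1 - 3) + 3)) = 4*(-10 + 2/(-2 + 3)) = 4*(-10 + 2/1) = 4*(-10 + 2*1) = 4*(-10 + 2) = 4*(-8) = -32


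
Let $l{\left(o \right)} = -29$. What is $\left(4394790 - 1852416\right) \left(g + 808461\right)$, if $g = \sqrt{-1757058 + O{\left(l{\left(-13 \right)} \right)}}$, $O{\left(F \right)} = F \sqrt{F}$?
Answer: $2055410226414 + 2542374 \sqrt{-1757058 - 29 i \sqrt{29}} \approx 2.0554 \cdot 10^{12} - 3.37 \cdot 10^{9} i$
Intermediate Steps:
$O{\left(F \right)} = F^{\frac{3}{2}}$
$g = \sqrt{-1757058 - 29 i \sqrt{29}}$ ($g = \sqrt{-1757058 + \left(-29\right)^{\frac{3}{2}}} = \sqrt{-1757058 - 29 i \sqrt{29}} \approx 0.059 - 1325.5 i$)
$\left(4394790 - 1852416\right) \left(g + 808461\right) = \left(4394790 - 1852416\right) \left(\sqrt{-1757058 - 29 i \sqrt{29}} + 808461\right) = 2542374 \left(808461 + \sqrt{-1757058 - 29 i \sqrt{29}}\right) = 2055410226414 + 2542374 \sqrt{-1757058 - 29 i \sqrt{29}}$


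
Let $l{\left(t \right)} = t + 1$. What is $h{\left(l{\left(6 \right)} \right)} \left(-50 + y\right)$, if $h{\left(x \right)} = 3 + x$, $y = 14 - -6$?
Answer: $-300$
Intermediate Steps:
$y = 20$ ($y = 14 + 6 = 20$)
$l{\left(t \right)} = 1 + t$
$h{\left(l{\left(6 \right)} \right)} \left(-50 + y\right) = \left(3 + \left(1 + 6\right)\right) \left(-50 + 20\right) = \left(3 + 7\right) \left(-30\right) = 10 \left(-30\right) = -300$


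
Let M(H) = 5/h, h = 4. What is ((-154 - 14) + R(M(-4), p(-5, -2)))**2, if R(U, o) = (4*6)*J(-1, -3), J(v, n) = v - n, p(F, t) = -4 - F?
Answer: 14400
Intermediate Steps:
M(H) = 5/4
R(U, o) = 48 (R(U, o) = (4*6)*(-1 - 1*(-3)) = 24*(-1 + 3) = 24*2 = 48)
((-154 - 14) + R(M(-4), p(-5, -2)))**2 = ((-154 - 14) + 48)**2 = (-168 + 48)**2 = (-120)**2 = 14400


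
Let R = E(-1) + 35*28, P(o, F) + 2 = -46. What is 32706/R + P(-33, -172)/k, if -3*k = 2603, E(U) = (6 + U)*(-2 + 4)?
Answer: 4737571/143165 ≈ 33.092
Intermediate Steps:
E(U) = 12 + 2*U (E(U) = (6 + U)*2 = 12 + 2*U)
P(o, F) = -48 (P(o, F) = -2 - 46 = -48)
k = -2603/3 (k = -⅓*2603 = -2603/3 ≈ -867.67)
R = 990 (R = (12 + 2*(-1)) + 35*28 = (12 - 2) + 980 = 10 + 980 = 990)
32706/R + P(-33, -172)/k = 32706/990 - 48/(-2603/3) = 32706*(1/990) - 48*(-3/2603) = 1817/55 + 144/2603 = 4737571/143165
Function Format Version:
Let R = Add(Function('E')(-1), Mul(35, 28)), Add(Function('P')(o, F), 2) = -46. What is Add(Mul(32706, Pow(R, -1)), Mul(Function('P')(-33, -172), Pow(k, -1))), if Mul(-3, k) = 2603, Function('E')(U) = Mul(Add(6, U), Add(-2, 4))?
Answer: Rational(4737571, 143165) ≈ 33.092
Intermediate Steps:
Function('E')(U) = Add(12, Mul(2, U)) (Function('E')(U) = Mul(Add(6, U), 2) = Add(12, Mul(2, U)))
Function('P')(o, F) = -48 (Function('P')(o, F) = Add(-2, -46) = -48)
k = Rational(-2603, 3) (k = Mul(Rational(-1, 3), 2603) = Rational(-2603, 3) ≈ -867.67)
R = 990 (R = Add(Add(12, Mul(2, -1)), Mul(35, 28)) = Add(Add(12, -2), 980) = Add(10, 980) = 990)
Add(Mul(32706, Pow(R, -1)), Mul(Function('P')(-33, -172), Pow(k, -1))) = Add(Mul(32706, Pow(990, -1)), Mul(-48, Pow(Rational(-2603, 3), -1))) = Add(Mul(32706, Rational(1, 990)), Mul(-48, Rational(-3, 2603))) = Add(Rational(1817, 55), Rational(144, 2603)) = Rational(4737571, 143165)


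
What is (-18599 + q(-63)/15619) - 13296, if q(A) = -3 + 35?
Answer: -498167973/15619 ≈ -31895.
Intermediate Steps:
q(A) = 32
(-18599 + q(-63)/15619) - 13296 = (-18599 + 32/15619) - 13296 = -290497749/15619 - 13296 = -498167973/15619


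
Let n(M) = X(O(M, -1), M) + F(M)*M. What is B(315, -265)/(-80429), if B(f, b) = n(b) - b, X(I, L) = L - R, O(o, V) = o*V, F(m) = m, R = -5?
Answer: -70230/80429 ≈ -0.87319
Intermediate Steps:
O(o, V) = V*o
X(I, L) = 5 + L (X(I, L) = L - 1*(-5) = L + 5 = 5 + L)
n(M) = 5 + M + M² (n(M) = (5 + M) + M*M = (5 + M) + M² = 5 + M + M²)
B(f, b) = 5 + b² (B(f, b) = (5 + b + b²) - b = 5 + b²)
B(315, -265)/(-80429) = (5 + (-265)²)/(-80429) = (5 + 70225)*(-1/80429) = 70230*(-1/80429) = -70230/80429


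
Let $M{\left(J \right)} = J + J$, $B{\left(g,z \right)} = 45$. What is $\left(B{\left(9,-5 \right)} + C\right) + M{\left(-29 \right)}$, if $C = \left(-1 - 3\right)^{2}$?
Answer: $3$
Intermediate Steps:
$M{\left(J \right)} = 2 J$
$C = 16$ ($C = \left(-4\right)^{2} = 16$)
$\left(B{\left(9,-5 \right)} + C\right) + M{\left(-29 \right)} = \left(45 + 16\right) + 2 \left(-29\right) = 61 - 58 = 3$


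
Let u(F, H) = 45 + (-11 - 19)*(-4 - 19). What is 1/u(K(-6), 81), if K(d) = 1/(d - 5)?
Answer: 1/735 ≈ 0.0013605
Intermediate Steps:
K(d) = 1/(-5 + d)
u(F, H) = 735 (u(F, H) = 45 - 30*(-23) = 45 + 690 = 735)
1/u(K(-6), 81) = 1/735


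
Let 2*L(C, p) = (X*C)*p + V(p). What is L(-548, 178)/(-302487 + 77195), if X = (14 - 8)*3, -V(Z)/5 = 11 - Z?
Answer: 1754957/450584 ≈ 3.8949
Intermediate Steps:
V(Z) = -55 + 5*Z (V(Z) = -5*(11 - Z) = -55 + 5*Z)
X = 18 (X = 6*3 = 18)
L(C, p) = -55/2 + 5*p/2 + 9*C*p (L(C, p) = ((18*C)*p + (-55 + 5*p))/2 = (18*C*p + (-55 + 5*p))/2 = (-55 + 5*p + 18*C*p)/2 = -55/2 + 5*p/2 + 9*C*p)
L(-548, 178)/(-302487 + 77195) = (-55/2 + (5/2)*178 + 9*(-548)*178)/(-302487 + 77195) = (-55/2 + 445 - 877896)/(-225292) = -1754957/2*(-1/225292) = 1754957/450584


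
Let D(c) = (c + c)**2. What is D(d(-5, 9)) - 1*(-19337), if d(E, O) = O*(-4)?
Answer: 24521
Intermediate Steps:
d(E, O) = -4*O
D(c) = 4*c**2 (D(c) = (2*c)**2 = 4*c**2)
D(d(-5, 9)) - 1*(-19337) = 4*(-4*9)**2 - 1*(-19337) = 4*(-36)**2 + 19337 = 4*1296 + 19337 = 5184 + 19337 = 24521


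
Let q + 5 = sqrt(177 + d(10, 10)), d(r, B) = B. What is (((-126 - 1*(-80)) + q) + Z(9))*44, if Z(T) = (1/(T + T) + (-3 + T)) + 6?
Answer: -15422/9 + 44*sqrt(187) ≈ -1111.9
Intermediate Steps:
q = -5 + sqrt(187) (q = -5 + sqrt(177 + 10) = -5 + sqrt(187) ≈ 8.6748)
Z(T) = 3 + T + 1/(2*T) (Z(T) = (1/(2*T) + (-3 + T)) + 6 = (-3 + T + 1/(2*T)) + 6 = 3 + T + 1/(2*T))
(((-126 - 1*(-80)) + q) + Z(9))*44 = (((-126 - 1*(-80)) + (-5 + sqrt(187))) + (3 + 9 + (1/2)/9))*44 = (((-126 + 80) + (-5 + sqrt(187))) + (3 + 9 + (1/2)*(1/9)))*44 = ((-46 + (-5 + sqrt(187))) + (3 + 9 + 1/18))*44 = ((-51 + sqrt(187)) + 217/18)*44 = (-701/18 + sqrt(187))*44 = -15422/9 + 44*sqrt(187)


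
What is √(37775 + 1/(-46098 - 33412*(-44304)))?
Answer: √29296374191602175003190/880652760 ≈ 194.36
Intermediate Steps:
√(37775 + 1/(-46098 - 33412*(-44304))) = √(37775 - 1/44304/(-79510)) = √(37775 - 1/79510*(-1/44304)) = √(37775 + 1/3522611040) = √(133066632036001/3522611040) = √29296374191602175003190/880652760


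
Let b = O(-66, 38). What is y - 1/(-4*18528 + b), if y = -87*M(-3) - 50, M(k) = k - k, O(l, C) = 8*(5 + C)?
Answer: -3688399/73768 ≈ -50.000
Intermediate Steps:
O(l, C) = 40 + 8*C
b = 344 (b = 40 + 8*38 = 40 + 304 = 344)
M(k) = 0
y = -50 (y = -87*0 - 50 = 0 - 50 = -50)
y - 1/(-4*18528 + b) = -50 - 1/(-4*18528 + 344) = -50 - 1/(-74112 + 344) = -50 - 1/(-73768) = -50 - 1*(-1/73768) = -50 + 1/73768 = -3688399/73768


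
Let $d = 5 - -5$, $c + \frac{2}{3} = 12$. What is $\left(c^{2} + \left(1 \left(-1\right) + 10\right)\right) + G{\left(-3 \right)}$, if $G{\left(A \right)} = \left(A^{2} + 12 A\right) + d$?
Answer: $\frac{1084}{9} \approx 120.44$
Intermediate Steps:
$c = \frac{34}{3}$ ($c = - \frac{2}{3} + 12 = \frac{34}{3} \approx 11.333$)
$d = 10$ ($d = 5 + 5 = 10$)
$G{\left(A \right)} = 10 + A^{2} + 12 A$ ($G{\left(A \right)} = \left(A^{2} + 12 A\right) + 10 = 10 + A^{2} + 12 A$)
$\left(c^{2} + \left(1 \left(-1\right) + 10\right)\right) + G{\left(-3 \right)} = \left(\left(\frac{34}{3}\right)^{2} + \left(1 \left(-1\right) + 10\right)\right) + \left(10 + \left(-3\right)^{2} + 12 \left(-3\right)\right) = \left(\frac{1156}{9} + \left(-1 + 10\right)\right) + \left(10 + 9 - 36\right) = \left(\frac{1156}{9} + 9\right) - 17 = \frac{1237}{9} - 17 = \frac{1084}{9}$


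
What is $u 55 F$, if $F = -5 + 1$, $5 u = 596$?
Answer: $-26224$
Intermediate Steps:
$u = \frac{596}{5}$ ($u = \frac{1}{5} \cdot 596 = \frac{596}{5} \approx 119.2$)
$F = -4$
$u 55 F = \frac{596 \cdot 55 \left(-4\right)}{5} = \frac{596}{5} \left(-220\right) = -26224$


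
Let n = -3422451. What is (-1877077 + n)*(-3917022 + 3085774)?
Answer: 4405222050944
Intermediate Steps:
(-1877077 + n)*(-3917022 + 3085774) = (-1877077 - 3422451)*(-3917022 + 3085774) = -5299528*(-831248) = 4405222050944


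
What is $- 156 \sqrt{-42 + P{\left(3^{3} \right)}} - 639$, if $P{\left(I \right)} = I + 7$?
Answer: $-639 - 312 i \sqrt{2} \approx -639.0 - 441.23 i$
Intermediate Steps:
$P{\left(I \right)} = 7 + I$
$- 156 \sqrt{-42 + P{\left(3^{3} \right)}} - 639 = - 156 \sqrt{-42 + \left(7 + 3^{3}\right)} - 639 = - 156 \sqrt{-42 + \left(7 + 27\right)} - 639 = - 156 \sqrt{-42 + 34} - 639 = - 156 \sqrt{-8} - 639 = - 156 \cdot 2 i \sqrt{2} - 639 = - 312 i \sqrt{2} - 639 = -639 - 312 i \sqrt{2}$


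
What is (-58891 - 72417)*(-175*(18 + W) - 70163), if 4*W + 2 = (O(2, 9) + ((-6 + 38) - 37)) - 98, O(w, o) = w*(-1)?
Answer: 9011897829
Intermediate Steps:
O(w, o) = -w
W = -107/4 (W = -1/2 + ((-1*2 + ((-6 + 38) - 37)) - 98)/4 = -1/2 + ((-2 + (32 - 37)) - 98)/4 = -1/2 + ((-2 - 5) - 98)/4 = -1/2 + (-7 - 98)/4 = -1/2 + (1/4)*(-105) = -1/2 - 105/4 = -107/4 ≈ -26.750)
(-58891 - 72417)*(-175*(18 + W) - 70163) = (-58891 - 72417)*(-175*(18 - 107/4) - 70163) = -131308*(-175*(-35/4) - 70163) = -131308*(6125/4 - 70163) = -131308*(-274527/4) = 9011897829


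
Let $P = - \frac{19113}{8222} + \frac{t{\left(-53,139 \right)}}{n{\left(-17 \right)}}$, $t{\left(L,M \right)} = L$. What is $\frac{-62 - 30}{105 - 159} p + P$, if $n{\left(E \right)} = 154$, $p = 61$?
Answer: $\frac{865421498}{8546769} \approx 101.26$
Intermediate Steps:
$P = - \frac{844792}{316547}$ ($P = - \frac{19113}{8222} - \frac{53}{154} = - \frac{844792}{316547} \approx -2.6688$)
$\frac{-62 - 30}{105 - 159} p + P = \frac{-62 - 30}{105 - 159} \cdot 61 - \frac{844792}{316547} = - \frac{92}{-54} \cdot 61 - \frac{844792}{316547} = \left(-92\right) \left(- \frac{1}{54}\right) 61 - \frac{844792}{316547} = \frac{46}{27} \cdot 61 - \frac{844792}{316547} = \frac{2806}{27} - \frac{844792}{316547} = \frac{865421498}{8546769}$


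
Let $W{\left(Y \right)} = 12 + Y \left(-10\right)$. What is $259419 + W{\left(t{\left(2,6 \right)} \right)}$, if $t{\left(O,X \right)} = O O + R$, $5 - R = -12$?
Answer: $259221$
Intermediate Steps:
$R = 17$ ($R = 5 - -12 = 5 + 12 = 17$)
$t{\left(O,X \right)} = 17 + O^{2}$ ($t{\left(O,X \right)} = O O + 17 = O^{2} + 17 = 17 + O^{2}$)
$W{\left(Y \right)} = 12 - 10 Y$
$259419 + W{\left(t{\left(2,6 \right)} \right)} = 259419 + \left(12 - 10 \left(17 + 2^{2}\right)\right) = 259419 + \left(12 - 10 \left(17 + 4\right)\right) = 259419 + \left(12 - 210\right) = 259419 - 198 = 259221$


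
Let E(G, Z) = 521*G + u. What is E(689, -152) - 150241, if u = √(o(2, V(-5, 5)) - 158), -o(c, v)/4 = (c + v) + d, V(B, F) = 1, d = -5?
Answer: 208728 + 5*I*√6 ≈ 2.0873e+5 + 12.247*I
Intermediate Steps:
o(c, v) = 20 - 4*c - 4*v (o(c, v) = -4*((c + v) - 5) = -4*(-5 + c + v) = 20 - 4*c - 4*v)
u = 5*I*√6 (u = √((20 - 4*2 - 4*1) - 158) = √((20 - 8 - 4) - 158) = √(8 - 158) = √(-150) = 5*I*√6 ≈ 12.247*I)
E(G, Z) = 521*G + 5*I*√6
E(689, -152) - 150241 = (521*689 + 5*I*√6) - 150241 = (358969 + 5*I*√6) - 150241 = 208728 + 5*I*√6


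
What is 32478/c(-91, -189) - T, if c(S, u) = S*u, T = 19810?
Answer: -113559904/5733 ≈ -19808.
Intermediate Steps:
32478/c(-91, -189) - T = 32478/((-91*(-189))) - 1*19810 = 32478/17199 - 19810 = 32478*(1/17199) - 19810 = 10826/5733 - 19810 = -113559904/5733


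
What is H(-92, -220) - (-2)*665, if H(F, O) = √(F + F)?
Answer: 1330 + 2*I*√46 ≈ 1330.0 + 13.565*I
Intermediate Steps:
H(F, O) = √2*√F (H(F, O) = √(2*F) = √2*√F)
H(-92, -220) - (-2)*665 = √2*√(-92) - (-2)*665 = √2*(2*I*√23) - 1*(-1330) = 2*I*√46 + 1330 = 1330 + 2*I*√46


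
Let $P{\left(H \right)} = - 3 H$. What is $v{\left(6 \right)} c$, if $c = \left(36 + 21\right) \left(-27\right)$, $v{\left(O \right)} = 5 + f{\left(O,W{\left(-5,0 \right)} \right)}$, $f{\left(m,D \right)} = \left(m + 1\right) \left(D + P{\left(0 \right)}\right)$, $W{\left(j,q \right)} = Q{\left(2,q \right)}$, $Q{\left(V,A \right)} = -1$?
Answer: $3078$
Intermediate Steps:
$W{\left(j,q \right)} = -1$
$f{\left(m,D \right)} = D \left(1 + m\right)$ ($f{\left(m,D \right)} = \left(m + 1\right) \left(D - 0\right) = \left(1 + m\right) \left(D + 0\right) = \left(1 + m\right) D = D \left(1 + m\right)$)
$v{\left(O \right)} = 4 - O$ ($v{\left(O \right)} = 5 - \left(1 + O\right) = 4 - O$)
$c = -1539$ ($c = 57 \left(-27\right) = -1539$)
$v{\left(6 \right)} c = \left(4 - 6\right) \left(-1539\right) = \left(-2\right) \left(-1539\right) = 3078$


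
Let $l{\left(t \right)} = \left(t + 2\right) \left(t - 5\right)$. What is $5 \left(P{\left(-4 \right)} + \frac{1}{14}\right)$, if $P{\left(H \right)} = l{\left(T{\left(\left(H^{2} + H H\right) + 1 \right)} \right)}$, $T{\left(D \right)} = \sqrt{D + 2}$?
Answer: $\frac{1755}{14} - 15 \sqrt{35} \approx 36.616$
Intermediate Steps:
$T{\left(D \right)} = \sqrt{2 + D}$
$l{\left(t \right)} = \left(-5 + t\right) \left(2 + t\right)$ ($l{\left(t \right)} = \left(2 + t\right) \left(-5 + t\right) = \left(-5 + t\right) \left(2 + t\right)$)
$P{\left(H \right)} = -7 - 3 \sqrt{3 + 2 H^{2}} + 2 H^{2}$ ($P{\left(H \right)} = -10 + \left(\sqrt{2 + \left(\left(H^{2} + H H\right) + 1\right)}\right)^{2} - 3 \sqrt{2 + \left(\left(H^{2} + H H\right) + 1\right)} = -10 + \left(\sqrt{2 + \left(\left(H^{2} + H^{2}\right) + 1\right)}\right)^{2} - 3 \sqrt{2 + \left(\left(H^{2} + H^{2}\right) + 1\right)} = -10 + \left(\sqrt{2 + \left(2 H^{2} + 1\right)}\right)^{2} - 3 \sqrt{2 + \left(2 H^{2} + 1\right)} = -10 + \left(\sqrt{2 + \left(1 + 2 H^{2}\right)}\right)^{2} - 3 \sqrt{2 + \left(1 + 2 H^{2}\right)} = -10 + \left(\sqrt{3 + 2 H^{2}}\right)^{2} - 3 \sqrt{3 + 2 H^{2}} = -10 + \left(3 + 2 H^{2}\right) - 3 \sqrt{3 + 2 H^{2}} = -7 - 3 \sqrt{3 + 2 H^{2}} + 2 H^{2}$)
$5 \left(P{\left(-4 \right)} + \frac{1}{14}\right) = 5 \left(\left(-7 - 3 \sqrt{3 + 2 \left(-4\right)^{2}} + 2 \left(-4\right)^{2}\right) + \frac{1}{14}\right) = 5 \left(\left(-7 - 3 \sqrt{3 + 2 \cdot 16} + 2 \cdot 16\right) + \frac{1}{14}\right) = 5 \left(\left(-7 - 3 \sqrt{3 + 32} + 32\right) + \frac{1}{14}\right) = 5 \left(\left(-7 - 3 \sqrt{35} + 32\right) + \frac{1}{14}\right) = 5 \left(\left(25 - 3 \sqrt{35}\right) + \frac{1}{14}\right) = 5 \left(\frac{351}{14} - 3 \sqrt{35}\right) = \frac{1755}{14} - 15 \sqrt{35}$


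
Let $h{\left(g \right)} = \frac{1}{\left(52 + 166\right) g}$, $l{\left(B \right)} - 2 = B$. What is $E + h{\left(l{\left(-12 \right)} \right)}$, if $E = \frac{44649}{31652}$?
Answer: $\frac{148328}{105185} \approx 1.4102$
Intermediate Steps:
$l{\left(B \right)} = 2 + B$
$E = \frac{1089}{772}$ ($E = 44649 \cdot \frac{1}{31652} = \frac{1089}{772} \approx 1.4106$)
$h{\left(g \right)} = \frac{1}{218 g}$
$E + h{\left(l{\left(-12 \right)} \right)} = \frac{1089}{772} + \frac{1}{218 \left(2 - 12\right)} = \frac{1089}{772} + \frac{1}{218 \left(-10\right)} = \frac{1089}{772} + \frac{1}{218} \left(- \frac{1}{10}\right) = \frac{1089}{772} - \frac{1}{2180} = \frac{148328}{105185}$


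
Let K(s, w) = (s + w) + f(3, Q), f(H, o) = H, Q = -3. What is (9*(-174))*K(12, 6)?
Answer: -32886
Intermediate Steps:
K(s, w) = 3 + s + w (K(s, w) = (s + w) + 3 = 3 + s + w)
(9*(-174))*K(12, 6) = (9*(-174))*(3 + 12 + 6) = -1566*21 = -32886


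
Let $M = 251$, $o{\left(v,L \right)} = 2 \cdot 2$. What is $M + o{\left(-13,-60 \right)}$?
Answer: $255$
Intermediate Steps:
$o{\left(v,L \right)} = 4$
$M + o{\left(-13,-60 \right)} = 251 + 4 = 255$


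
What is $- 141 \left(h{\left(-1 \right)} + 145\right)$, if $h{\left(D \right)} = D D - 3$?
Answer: $-20163$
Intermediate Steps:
$h{\left(D \right)} = -3 + D^{2}$ ($h{\left(D \right)} = D^{2} - 3 = -3 + D^{2}$)
$- 141 \left(h{\left(-1 \right)} + 145\right) = - 141 \left(\left(-3 + \left(-1\right)^{2}\right) + 145\right) = - 141 \left(\left(-3 + 1\right) + 145\right) = - 141 \left(-2 + 145\right) = \left(-141\right) 143 = -20163$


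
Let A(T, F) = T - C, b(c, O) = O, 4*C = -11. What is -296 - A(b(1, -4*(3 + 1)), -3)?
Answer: -1131/4 ≈ -282.75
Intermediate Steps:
C = -11/4 (C = (¼)*(-11) = -11/4 ≈ -2.7500)
A(T, F) = 11/4 + T (A(T, F) = T - 1*(-11/4) = T + 11/4 = 11/4 + T)
-296 - A(b(1, -4*(3 + 1)), -3) = -296 - (11/4 - 4*(3 + 1)) = -296 - (11/4 - 4*4) = -296 - (11/4 - 16) = -296 - 1*(-53/4) = -296 + 53/4 = -1131/4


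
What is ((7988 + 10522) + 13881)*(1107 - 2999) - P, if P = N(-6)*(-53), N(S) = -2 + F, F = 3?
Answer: -61283719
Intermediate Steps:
N(S) = 1 (N(S) = -2 + 3 = 1)
P = -53 (P = 1*(-53) = -53)
((7988 + 10522) + 13881)*(1107 - 2999) - P = ((7988 + 10522) + 13881)*(1107 - 2999) - 1*(-53) = (18510 + 13881)*(-1892) + 53 = 32391*(-1892) + 53 = -61283772 + 53 = -61283719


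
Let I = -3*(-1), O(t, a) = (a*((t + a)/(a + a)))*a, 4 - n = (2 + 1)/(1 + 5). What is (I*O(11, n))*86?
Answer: 26187/4 ≈ 6546.8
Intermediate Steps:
n = 7/2 (n = 4 - (2 + 1)/(1 + 5) = 4 - 3/6 = 4 - 1*½ = 4 - ½ = 7/2 ≈ 3.5000)
O(t, a) = a*(a/2 + t/2) (O(t, a) = (a*((a + t)/((2*a))))*a = (a*((a + t)*(1/(2*a))))*a = (a*((a + t)/(2*a)))*a = (a/2 + t/2)*a = a*(a/2 + t/2))
I = 3
(I*O(11, n))*86 = (3*((½)*(7/2)*(7/2 + 11)))*86 = (3*((½)*(7/2)*(29/2)))*86 = (3*(203/8))*86 = (609/8)*86 = 26187/4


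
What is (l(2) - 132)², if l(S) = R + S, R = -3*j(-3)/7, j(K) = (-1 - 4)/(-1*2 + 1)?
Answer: 855625/49 ≈ 17462.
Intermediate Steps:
j(K) = 5 (j(K) = -5/(-2 + 1) = -5/(-1) = -5*(-1) = 5)
R = -15/7 (R = -3*5/7 = -15*⅐ = -15/7 ≈ -2.1429)
l(S) = -15/7 + S
(l(2) - 132)² = ((-15/7 + 2) - 132)² = (-⅐ - 132)² = (-925/7)² = 855625/49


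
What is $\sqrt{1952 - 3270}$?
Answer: $i \sqrt{1318} \approx 36.304 i$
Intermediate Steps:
$\sqrt{1952 - 3270} = \sqrt{-1318} = i \sqrt{1318}$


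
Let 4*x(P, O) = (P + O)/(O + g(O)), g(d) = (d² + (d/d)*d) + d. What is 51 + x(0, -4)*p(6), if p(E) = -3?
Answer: 207/4 ≈ 51.750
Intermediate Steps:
g(d) = d² + 2*d (g(d) = (d² + 1*d) + d = (d² + d) + d = (d + d²) + d = d² + 2*d)
x(P, O) = (O + P)/(4*(O + O*(2 + O))) (x(P, O) = ((P + O)/(O + O*(2 + O)))/4 = ((O + P)/(O + O*(2 + O)))/4 = (O + P)/(4*(O + O*(2 + O))))
51 + x(0, -4)*p(6) = 51 + ((¼)*(-4 + 0)/(-4*(3 - 4)))*(-3) = 51 + ((¼)*(-¼)*(-4)/(-1))*(-3) = 51 + ((¼)*(-¼)*(-1)*(-4))*(-3) = 51 - ¼*(-3) = 51 + ¾ = 207/4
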